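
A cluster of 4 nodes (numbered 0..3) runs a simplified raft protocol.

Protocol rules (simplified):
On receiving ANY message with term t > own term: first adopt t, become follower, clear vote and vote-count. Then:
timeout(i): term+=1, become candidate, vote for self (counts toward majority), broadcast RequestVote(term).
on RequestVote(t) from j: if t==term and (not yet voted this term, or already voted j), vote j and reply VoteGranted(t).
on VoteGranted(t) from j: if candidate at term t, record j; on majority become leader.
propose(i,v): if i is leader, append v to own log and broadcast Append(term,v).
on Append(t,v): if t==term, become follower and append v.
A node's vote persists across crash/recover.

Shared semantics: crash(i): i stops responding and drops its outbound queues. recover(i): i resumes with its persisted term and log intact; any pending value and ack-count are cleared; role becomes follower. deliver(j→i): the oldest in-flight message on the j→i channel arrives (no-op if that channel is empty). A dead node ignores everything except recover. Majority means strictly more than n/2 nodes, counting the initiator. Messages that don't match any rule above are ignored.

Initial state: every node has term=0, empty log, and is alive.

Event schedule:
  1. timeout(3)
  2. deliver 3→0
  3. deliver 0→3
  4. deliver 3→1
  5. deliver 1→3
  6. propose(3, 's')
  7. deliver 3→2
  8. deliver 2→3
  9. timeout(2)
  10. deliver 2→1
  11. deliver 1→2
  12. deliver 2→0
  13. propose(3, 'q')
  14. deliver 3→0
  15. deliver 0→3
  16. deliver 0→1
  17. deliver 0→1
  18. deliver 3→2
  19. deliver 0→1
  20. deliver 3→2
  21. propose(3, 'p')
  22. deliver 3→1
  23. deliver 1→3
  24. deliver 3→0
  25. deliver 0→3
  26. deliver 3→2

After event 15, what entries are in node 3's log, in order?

[1] timeout(3) → N3(cand t1 [-])
[2] deliver 3→0 → N0(foll t1 [-])
[3] deliver 0→3 → ∅
[4] deliver 3→1 → N1(foll t1 [-])
[5] deliver 1→3 → N3(lead t1 [-])
[6] propose(3,'s') → N3(lead t1 [s])
[7] deliver 3→2 → N2(foll t1 [-])
[8] deliver 2→3 → ∅
[9] timeout(2) → N2(cand t2 [-])
[10] deliver 2→1 → N1(foll t2 [-])
[11] deliver 1→2 → ∅
[12] deliver 2→0 → N0(foll t2 [-])
[13] propose(3,'q') → N3(lead t1 [s,q])
[14] deliver 3→0 → ∅
[15] deliver 0→3 → ∅

s,q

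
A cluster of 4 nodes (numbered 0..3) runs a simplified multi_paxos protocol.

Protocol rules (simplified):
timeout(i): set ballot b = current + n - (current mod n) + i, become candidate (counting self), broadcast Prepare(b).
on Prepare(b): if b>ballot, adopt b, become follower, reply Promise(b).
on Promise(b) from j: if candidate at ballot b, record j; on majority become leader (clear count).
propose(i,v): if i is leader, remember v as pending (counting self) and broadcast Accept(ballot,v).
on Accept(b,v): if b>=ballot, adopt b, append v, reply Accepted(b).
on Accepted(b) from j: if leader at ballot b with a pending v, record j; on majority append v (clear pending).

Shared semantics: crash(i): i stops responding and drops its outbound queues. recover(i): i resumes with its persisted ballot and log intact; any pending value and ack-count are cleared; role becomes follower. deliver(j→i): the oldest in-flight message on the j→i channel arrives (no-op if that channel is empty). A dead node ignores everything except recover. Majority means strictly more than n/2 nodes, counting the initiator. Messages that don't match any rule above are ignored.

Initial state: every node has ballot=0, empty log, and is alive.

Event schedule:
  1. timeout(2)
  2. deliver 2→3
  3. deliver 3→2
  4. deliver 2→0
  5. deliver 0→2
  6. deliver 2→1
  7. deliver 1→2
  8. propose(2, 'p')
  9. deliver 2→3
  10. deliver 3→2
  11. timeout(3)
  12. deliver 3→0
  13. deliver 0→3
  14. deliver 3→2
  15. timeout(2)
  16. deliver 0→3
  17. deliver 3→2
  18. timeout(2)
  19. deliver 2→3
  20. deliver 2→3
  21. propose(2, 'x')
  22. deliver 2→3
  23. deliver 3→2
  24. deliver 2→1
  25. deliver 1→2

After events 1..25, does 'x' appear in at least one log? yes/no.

1. timeout(2):  <2:cand b6 ->
2. deliver 2→3:  <3:foll b6 ->
3. deliver 3→2:  nop
4. deliver 2→0:  <0:foll b6 ->
5. deliver 0→2:  <2:lead b6 ->
6. deliver 2→1:  <1:foll b6 ->
7. deliver 1→2:  nop
8. propose(2,'p'):  nop
9. deliver 2→3:  <3:foll b6 p>
10. deliver 3→2:  nop
11. timeout(3):  <3:cand b11 p>
12. deliver 3→0:  <0:foll b11 ->
13. deliver 0→3:  nop
14. deliver 3→2:  <2:foll b11 ->
15. timeout(2):  <2:cand b14 ->
16. deliver 0→3:  nop
17. deliver 3→2:  nop
18. timeout(2):  <2:cand b18 ->
19. deliver 2→3:  <3:lead b11 p>
20. deliver 2→3:  <3:foll b14 p>
21. propose(2,'x'):  nop
22. deliver 2→3:  <3:foll b18 p>
23. deliver 3→2:  nop
24. deliver 2→1:  <1:foll b6 p>
25. deliver 1→2:  nop

no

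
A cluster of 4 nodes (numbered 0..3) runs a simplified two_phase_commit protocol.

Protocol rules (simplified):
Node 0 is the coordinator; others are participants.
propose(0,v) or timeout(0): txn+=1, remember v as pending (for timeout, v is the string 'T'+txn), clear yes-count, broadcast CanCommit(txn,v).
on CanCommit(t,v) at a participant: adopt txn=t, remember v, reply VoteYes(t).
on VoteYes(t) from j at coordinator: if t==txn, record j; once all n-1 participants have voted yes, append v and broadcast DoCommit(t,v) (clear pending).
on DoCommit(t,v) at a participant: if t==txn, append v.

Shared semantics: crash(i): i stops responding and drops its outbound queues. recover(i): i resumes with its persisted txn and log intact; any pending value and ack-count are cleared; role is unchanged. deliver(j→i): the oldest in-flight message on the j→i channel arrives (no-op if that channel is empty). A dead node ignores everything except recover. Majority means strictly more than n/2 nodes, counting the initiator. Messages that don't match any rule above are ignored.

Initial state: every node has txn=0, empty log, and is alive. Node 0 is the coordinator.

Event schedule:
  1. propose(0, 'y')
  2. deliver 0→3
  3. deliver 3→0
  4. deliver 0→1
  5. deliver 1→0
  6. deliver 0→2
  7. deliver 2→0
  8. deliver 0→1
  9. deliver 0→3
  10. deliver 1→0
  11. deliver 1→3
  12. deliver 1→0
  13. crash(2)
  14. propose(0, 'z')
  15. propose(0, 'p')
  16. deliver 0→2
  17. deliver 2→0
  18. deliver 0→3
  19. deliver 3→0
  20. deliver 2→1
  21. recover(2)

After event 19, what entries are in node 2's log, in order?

empty

step 1 propose(0,'y'): 0={coor,t=1,log=-}
step 2 deliver 0→3: 3={part,t=1,log=-}
step 3 deliver 3→0: —
step 4 deliver 0→1: 1={part,t=1,log=-}
step 5 deliver 1→0: —
step 6 deliver 0→2: 2={part,t=1,log=-}
step 7 deliver 2→0: 0={coor,t=1,log=y}
step 8 deliver 0→1: 1={part,t=1,log=y}
step 9 deliver 0→3: 3={part,t=1,log=y}
step 10 deliver 1→0: —
step 11 deliver 1→3: —
step 12 deliver 1→0: —
step 13 crash(2): 2={✗part,t=1,log=-}
step 14 propose(0,'z'): 0={coor,t=2,log=y}
step 15 propose(0,'p'): 0={coor,t=3,log=y}
step 16 deliver 0→2: —
step 17 deliver 2→0: —
step 18 deliver 0→3: 3={part,t=2,log=y}
step 19 deliver 3→0: —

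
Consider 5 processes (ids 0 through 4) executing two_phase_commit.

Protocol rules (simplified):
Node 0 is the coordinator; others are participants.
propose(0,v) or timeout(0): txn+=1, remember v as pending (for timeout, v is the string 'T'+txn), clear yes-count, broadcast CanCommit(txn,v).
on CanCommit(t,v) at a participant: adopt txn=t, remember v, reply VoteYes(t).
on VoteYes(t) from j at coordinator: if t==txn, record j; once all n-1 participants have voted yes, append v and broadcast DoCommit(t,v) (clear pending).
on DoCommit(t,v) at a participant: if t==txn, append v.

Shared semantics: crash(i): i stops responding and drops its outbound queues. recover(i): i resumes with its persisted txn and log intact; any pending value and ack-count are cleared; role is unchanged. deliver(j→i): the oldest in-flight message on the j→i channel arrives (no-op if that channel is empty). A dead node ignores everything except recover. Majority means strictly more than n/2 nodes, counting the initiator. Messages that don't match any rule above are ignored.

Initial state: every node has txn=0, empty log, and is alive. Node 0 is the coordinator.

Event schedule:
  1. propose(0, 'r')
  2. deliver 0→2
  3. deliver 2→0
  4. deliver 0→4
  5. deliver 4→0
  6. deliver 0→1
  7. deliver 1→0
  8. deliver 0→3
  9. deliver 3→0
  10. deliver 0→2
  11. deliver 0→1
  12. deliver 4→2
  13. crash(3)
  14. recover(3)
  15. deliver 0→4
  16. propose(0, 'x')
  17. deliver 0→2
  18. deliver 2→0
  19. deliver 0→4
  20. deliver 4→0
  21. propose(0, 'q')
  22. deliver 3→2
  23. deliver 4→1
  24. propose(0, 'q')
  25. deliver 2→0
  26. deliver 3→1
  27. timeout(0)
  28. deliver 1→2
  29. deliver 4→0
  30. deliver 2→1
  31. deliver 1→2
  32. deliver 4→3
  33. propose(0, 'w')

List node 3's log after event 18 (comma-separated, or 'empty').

e1 propose(0,'r'): 0[coor,t=1,-]
e2 deliver 0→2: 2[part,t=1,-]
e3 deliver 2→0: ·
e4 deliver 0→4: 4[part,t=1,-]
e5 deliver 4→0: ·
e6 deliver 0→1: 1[part,t=1,-]
e7 deliver 1→0: ·
e8 deliver 0→3: 3[part,t=1,-]
e9 deliver 3→0: 0[coor,t=1,r]
e10 deliver 0→2: 2[part,t=1,r]
e11 deliver 0→1: 1[part,t=1,r]
e12 deliver 4→2: ·
e13 crash(3): 3[✗part,t=1,-]
e14 recover(3): 3[part,t=1,-]
e15 deliver 0→4: 4[part,t=1,r]
e16 propose(0,'x'): 0[coor,t=2,r]
e17 deliver 0→2: 2[part,t=2,r]
e18 deliver 2→0: ·

empty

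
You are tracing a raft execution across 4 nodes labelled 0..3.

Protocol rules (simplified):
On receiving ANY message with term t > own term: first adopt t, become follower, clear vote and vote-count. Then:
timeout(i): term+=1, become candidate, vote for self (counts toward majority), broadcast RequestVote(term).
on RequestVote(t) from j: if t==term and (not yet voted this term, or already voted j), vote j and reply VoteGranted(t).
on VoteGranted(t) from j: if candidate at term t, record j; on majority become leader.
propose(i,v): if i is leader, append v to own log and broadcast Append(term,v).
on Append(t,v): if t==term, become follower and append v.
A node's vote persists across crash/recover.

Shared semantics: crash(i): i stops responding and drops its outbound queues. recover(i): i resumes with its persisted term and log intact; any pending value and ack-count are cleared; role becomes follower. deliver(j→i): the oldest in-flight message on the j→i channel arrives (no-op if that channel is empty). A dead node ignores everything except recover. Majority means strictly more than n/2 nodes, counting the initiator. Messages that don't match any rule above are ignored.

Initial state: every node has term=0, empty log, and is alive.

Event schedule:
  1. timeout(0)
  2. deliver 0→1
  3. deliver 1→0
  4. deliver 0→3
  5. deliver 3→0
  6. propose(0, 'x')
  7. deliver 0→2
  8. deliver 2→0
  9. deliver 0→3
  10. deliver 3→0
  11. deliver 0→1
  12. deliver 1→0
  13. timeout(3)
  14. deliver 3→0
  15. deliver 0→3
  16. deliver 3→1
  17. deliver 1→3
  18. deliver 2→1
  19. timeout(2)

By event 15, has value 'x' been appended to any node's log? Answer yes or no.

1. timeout(0):  <0:cand t1 ->
2. deliver 0→1:  <1:foll t1 ->
3. deliver 1→0:  nop
4. deliver 0→3:  <3:foll t1 ->
5. deliver 3→0:  <0:lead t1 ->
6. propose(0,'x'):  <0:lead t1 x>
7. deliver 0→2:  <2:foll t1 ->
8. deliver 2→0:  nop
9. deliver 0→3:  <3:foll t1 x>
10. deliver 3→0:  nop
11. deliver 0→1:  <1:foll t1 x>
12. deliver 1→0:  nop
13. timeout(3):  <3:cand t2 x>
14. deliver 3→0:  <0:foll t2 x>
15. deliver 0→3:  nop

yes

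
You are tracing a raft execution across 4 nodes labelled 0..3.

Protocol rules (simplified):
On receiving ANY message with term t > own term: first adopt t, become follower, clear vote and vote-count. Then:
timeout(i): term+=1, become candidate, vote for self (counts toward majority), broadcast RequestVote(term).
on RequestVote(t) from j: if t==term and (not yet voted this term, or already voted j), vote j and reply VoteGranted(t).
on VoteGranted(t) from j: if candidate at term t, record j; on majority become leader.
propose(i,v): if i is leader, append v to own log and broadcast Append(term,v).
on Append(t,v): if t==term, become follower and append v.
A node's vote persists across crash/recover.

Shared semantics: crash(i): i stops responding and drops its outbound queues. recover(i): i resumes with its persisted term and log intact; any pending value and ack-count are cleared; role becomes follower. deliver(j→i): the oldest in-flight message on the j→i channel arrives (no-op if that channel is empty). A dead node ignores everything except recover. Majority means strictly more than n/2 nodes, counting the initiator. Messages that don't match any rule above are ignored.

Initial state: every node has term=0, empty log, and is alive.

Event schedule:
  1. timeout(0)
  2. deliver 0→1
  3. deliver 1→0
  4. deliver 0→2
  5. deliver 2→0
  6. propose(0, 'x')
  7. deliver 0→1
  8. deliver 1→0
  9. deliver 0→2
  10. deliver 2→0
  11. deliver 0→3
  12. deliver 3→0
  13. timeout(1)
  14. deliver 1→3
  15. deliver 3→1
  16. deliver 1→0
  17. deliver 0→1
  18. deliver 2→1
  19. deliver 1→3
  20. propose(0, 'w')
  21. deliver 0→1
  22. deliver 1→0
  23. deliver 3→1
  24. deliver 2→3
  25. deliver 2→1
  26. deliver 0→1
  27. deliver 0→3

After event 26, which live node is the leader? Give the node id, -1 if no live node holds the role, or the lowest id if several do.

1

1. timeout(0):  <0:cand t1 ->
2. deliver 0→1:  <1:foll t1 ->
3. deliver 1→0:  nop
4. deliver 0→2:  <2:foll t1 ->
5. deliver 2→0:  <0:lead t1 ->
6. propose(0,'x'):  <0:lead t1 x>
7. deliver 0→1:  <1:foll t1 x>
8. deliver 1→0:  nop
9. deliver 0→2:  <2:foll t1 x>
10. deliver 2→0:  nop
11. deliver 0→3:  <3:foll t1 ->
12. deliver 3→0:  nop
13. timeout(1):  <1:cand t2 x>
14. deliver 1→3:  <3:foll t2 ->
15. deliver 3→1:  nop
16. deliver 1→0:  <0:foll t2 x>
17. deliver 0→1:  <1:lead t2 x>
18. deliver 2→1:  nop
19. deliver 1→3:  nop
20. propose(0,'w'):  nop
21. deliver 0→1:  nop
22. deliver 1→0:  nop
23. deliver 3→1:  nop
24. deliver 2→3:  nop
25. deliver 2→1:  nop
26. deliver 0→1:  nop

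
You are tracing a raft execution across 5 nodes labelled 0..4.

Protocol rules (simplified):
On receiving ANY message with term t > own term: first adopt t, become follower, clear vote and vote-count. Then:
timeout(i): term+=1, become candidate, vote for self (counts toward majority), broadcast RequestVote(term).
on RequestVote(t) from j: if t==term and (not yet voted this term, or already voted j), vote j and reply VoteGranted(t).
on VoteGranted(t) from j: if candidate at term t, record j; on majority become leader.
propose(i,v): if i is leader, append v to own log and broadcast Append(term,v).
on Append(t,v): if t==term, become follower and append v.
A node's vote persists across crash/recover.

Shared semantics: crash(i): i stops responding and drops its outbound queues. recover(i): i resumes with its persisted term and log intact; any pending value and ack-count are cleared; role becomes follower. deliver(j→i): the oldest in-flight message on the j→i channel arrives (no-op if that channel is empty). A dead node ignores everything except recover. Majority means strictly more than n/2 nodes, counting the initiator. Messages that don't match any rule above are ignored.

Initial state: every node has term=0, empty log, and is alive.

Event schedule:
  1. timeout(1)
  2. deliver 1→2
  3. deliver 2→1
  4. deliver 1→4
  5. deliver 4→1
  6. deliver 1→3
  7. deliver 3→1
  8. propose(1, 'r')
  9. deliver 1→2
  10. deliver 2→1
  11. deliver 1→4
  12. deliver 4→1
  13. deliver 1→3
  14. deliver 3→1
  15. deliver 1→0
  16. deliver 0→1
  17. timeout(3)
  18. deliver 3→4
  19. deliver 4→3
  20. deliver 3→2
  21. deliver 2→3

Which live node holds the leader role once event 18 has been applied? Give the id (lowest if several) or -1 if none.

1

after 1 — timeout(1): n1:cand/t1/[-]
after 2 — deliver 1→2: n2:foll/t1/[-]
after 3 — deliver 2→1: ·
after 4 — deliver 1→4: n4:foll/t1/[-]
after 5 — deliver 4→1: n1:lead/t1/[-]
after 6 — deliver 1→3: n3:foll/t1/[-]
after 7 — deliver 3→1: ·
after 8 — propose(1,'r'): n1:lead/t1/[r]
after 9 — deliver 1→2: n2:foll/t1/[r]
after 10 — deliver 2→1: ·
after 11 — deliver 1→4: n4:foll/t1/[r]
after 12 — deliver 4→1: ·
after 13 — deliver 1→3: n3:foll/t1/[r]
after 14 — deliver 3→1: ·
after 15 — deliver 1→0: n0:foll/t1/[-]
after 16 — deliver 0→1: ·
after 17 — timeout(3): n3:cand/t2/[r]
after 18 — deliver 3→4: n4:foll/t2/[r]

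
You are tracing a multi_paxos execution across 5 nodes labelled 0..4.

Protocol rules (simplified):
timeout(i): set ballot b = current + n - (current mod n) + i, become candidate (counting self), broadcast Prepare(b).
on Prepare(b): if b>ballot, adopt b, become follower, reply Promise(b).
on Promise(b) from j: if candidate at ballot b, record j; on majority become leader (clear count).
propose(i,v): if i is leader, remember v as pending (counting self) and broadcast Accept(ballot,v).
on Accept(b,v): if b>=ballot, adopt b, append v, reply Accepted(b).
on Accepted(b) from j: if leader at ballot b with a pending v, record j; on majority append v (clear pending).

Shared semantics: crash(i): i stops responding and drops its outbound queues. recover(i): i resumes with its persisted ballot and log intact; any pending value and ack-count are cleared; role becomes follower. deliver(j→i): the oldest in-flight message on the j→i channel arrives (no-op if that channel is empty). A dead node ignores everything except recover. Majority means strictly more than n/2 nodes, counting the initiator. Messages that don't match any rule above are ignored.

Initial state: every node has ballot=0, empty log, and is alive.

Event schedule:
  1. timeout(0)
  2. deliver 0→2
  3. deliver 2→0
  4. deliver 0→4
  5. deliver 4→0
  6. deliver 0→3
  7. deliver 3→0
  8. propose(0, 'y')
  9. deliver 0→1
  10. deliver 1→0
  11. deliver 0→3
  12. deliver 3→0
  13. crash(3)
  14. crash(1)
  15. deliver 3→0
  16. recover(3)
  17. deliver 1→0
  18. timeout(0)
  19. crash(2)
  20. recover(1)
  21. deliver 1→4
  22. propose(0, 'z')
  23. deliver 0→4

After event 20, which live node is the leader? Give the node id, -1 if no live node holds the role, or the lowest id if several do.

-1

1. timeout(0):  <0:cand b5 ->
2. deliver 0→2:  <2:foll b5 ->
3. deliver 2→0:  nop
4. deliver 0→4:  <4:foll b5 ->
5. deliver 4→0:  <0:lead b5 ->
6. deliver 0→3:  <3:foll b5 ->
7. deliver 3→0:  nop
8. propose(0,'y'):  nop
9. deliver 0→1:  <1:foll b5 ->
10. deliver 1→0:  nop
11. deliver 0→3:  <3:foll b5 y>
12. deliver 3→0:  nop
13. crash(3):  <3:✗foll b5 y>
14. crash(1):  <1:✗foll b5 ->
15. deliver 3→0:  nop
16. recover(3):  <3:foll b5 y>
17. deliver 1→0:  nop
18. timeout(0):  <0:cand b10 ->
19. crash(2):  <2:✗foll b5 ->
20. recover(1):  <1:foll b5 ->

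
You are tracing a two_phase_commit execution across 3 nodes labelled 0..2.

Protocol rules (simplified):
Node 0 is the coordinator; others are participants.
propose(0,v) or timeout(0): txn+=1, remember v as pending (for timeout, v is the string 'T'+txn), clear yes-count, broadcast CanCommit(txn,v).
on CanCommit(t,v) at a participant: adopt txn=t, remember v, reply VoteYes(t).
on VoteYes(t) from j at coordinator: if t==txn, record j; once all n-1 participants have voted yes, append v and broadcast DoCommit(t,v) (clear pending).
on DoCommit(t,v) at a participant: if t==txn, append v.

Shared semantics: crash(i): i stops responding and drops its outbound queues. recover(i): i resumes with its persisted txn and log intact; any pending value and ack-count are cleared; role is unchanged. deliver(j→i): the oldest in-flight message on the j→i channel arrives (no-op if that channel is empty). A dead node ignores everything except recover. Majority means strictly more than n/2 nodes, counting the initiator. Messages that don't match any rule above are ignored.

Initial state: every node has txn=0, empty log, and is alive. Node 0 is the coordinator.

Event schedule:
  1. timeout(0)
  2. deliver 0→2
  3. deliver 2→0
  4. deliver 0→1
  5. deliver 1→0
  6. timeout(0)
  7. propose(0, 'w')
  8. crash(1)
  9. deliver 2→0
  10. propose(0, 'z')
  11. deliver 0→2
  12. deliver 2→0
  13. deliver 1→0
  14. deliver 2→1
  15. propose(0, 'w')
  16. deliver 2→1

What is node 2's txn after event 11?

1. timeout(0):  <0:coor t1 ->
2. deliver 0→2:  <2:part t1 ->
3. deliver 2→0:  nop
4. deliver 0→1:  <1:part t1 ->
5. deliver 1→0:  <0:coor t1 T1>
6. timeout(0):  <0:coor t2 T1>
7. propose(0,'w'):  <0:coor t3 T1>
8. crash(1):  <1:✗part t1 ->
9. deliver 2→0:  nop
10. propose(0,'z'):  <0:coor t4 T1>
11. deliver 0→2:  <2:part t1 T1>

1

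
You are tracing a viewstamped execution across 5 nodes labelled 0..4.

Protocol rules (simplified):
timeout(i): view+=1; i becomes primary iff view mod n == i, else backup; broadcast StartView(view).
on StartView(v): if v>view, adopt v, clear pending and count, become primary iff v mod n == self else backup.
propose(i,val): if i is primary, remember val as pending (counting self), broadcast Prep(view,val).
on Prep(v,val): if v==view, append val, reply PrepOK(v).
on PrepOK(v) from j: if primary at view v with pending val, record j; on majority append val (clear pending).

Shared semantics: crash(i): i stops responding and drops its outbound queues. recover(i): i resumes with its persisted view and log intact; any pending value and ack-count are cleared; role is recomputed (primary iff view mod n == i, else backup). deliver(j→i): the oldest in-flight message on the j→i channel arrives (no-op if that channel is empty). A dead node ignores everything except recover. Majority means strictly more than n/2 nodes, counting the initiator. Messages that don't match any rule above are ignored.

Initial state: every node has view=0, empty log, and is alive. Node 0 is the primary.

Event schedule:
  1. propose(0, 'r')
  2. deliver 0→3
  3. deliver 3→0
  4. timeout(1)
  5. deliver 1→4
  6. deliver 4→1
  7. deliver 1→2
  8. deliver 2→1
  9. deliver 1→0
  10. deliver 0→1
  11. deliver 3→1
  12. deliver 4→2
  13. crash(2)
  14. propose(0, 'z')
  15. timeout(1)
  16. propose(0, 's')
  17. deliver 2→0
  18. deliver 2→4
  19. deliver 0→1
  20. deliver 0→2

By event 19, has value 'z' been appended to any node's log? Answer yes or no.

step 1 propose(0,'r'): —
step 2 deliver 0→3: 3={back,v=0,log=r}
step 3 deliver 3→0: —
step 4 timeout(1): 1={prim,v=1,log=-}
step 5 deliver 1→4: 4={back,v=1,log=-}
step 6 deliver 4→1: —
step 7 deliver 1→2: 2={back,v=1,log=-}
step 8 deliver 2→1: —
step 9 deliver 1→0: 0={back,v=1,log=-}
step 10 deliver 0→1: —
step 11 deliver 3→1: —
step 12 deliver 4→2: —
step 13 crash(2): 2={✗back,v=1,log=-}
step 14 propose(0,'z'): —
step 15 timeout(1): 1={back,v=2,log=-}
step 16 propose(0,'s'): —
step 17 deliver 2→0: —
step 18 deliver 2→4: —
step 19 deliver 0→1: —

no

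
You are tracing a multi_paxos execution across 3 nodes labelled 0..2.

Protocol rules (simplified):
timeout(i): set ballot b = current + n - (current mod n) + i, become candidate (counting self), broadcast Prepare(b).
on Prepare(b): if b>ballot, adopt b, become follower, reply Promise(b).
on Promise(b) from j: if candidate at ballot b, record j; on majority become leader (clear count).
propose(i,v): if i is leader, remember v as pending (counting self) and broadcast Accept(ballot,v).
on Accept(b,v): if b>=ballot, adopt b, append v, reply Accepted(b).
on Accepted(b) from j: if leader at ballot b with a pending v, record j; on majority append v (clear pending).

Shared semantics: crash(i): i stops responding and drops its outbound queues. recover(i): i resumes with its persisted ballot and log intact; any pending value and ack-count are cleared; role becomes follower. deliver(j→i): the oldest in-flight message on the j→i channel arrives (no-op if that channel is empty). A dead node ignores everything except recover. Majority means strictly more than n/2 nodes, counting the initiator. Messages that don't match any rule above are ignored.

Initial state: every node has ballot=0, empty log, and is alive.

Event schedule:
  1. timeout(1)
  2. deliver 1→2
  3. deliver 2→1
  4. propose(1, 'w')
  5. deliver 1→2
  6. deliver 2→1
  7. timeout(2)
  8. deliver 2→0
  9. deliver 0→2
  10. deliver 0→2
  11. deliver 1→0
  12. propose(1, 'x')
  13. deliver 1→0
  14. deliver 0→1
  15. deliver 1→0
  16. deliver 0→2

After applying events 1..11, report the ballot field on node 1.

1. timeout(1):  <1:cand b4 ->
2. deliver 1→2:  <2:foll b4 ->
3. deliver 2→1:  <1:lead b4 ->
4. propose(1,'w'):  nop
5. deliver 1→2:  <2:foll b4 w>
6. deliver 2→1:  <1:lead b4 w>
7. timeout(2):  <2:cand b8 w>
8. deliver 2→0:  <0:foll b8 ->
9. deliver 0→2:  <2:lead b8 w>
10. deliver 0→2:  nop
11. deliver 1→0:  nop

4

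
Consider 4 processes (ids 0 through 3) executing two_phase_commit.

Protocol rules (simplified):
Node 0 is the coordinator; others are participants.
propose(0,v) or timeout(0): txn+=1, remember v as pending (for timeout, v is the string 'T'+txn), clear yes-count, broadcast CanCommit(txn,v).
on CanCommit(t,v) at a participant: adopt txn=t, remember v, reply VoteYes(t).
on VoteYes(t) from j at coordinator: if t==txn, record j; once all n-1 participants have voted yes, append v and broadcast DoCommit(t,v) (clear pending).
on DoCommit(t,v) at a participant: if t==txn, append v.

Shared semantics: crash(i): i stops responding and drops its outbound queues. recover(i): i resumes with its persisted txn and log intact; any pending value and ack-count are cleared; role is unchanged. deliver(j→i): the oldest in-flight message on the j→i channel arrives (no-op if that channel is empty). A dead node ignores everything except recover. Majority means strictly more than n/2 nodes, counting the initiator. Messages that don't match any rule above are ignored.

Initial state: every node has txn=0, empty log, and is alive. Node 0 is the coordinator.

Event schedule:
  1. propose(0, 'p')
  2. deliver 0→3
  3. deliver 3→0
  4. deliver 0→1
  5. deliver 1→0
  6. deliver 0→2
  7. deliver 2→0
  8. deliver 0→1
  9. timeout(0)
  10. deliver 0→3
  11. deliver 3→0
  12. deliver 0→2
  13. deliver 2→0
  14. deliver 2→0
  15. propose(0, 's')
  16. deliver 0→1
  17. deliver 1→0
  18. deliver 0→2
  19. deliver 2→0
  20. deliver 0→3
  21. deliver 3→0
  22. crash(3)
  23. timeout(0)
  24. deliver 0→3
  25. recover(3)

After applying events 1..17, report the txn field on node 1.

2

step 1 propose(0,'p'): 0={coor,t=1,log=-}
step 2 deliver 0→3: 3={part,t=1,log=-}
step 3 deliver 3→0: —
step 4 deliver 0→1: 1={part,t=1,log=-}
step 5 deliver 1→0: —
step 6 deliver 0→2: 2={part,t=1,log=-}
step 7 deliver 2→0: 0={coor,t=1,log=p}
step 8 deliver 0→1: 1={part,t=1,log=p}
step 9 timeout(0): 0={coor,t=2,log=p}
step 10 deliver 0→3: 3={part,t=1,log=p}
step 11 deliver 3→0: —
step 12 deliver 0→2: 2={part,t=1,log=p}
step 13 deliver 2→0: —
step 14 deliver 2→0: —
step 15 propose(0,'s'): 0={coor,t=3,log=p}
step 16 deliver 0→1: 1={part,t=2,log=p}
step 17 deliver 1→0: —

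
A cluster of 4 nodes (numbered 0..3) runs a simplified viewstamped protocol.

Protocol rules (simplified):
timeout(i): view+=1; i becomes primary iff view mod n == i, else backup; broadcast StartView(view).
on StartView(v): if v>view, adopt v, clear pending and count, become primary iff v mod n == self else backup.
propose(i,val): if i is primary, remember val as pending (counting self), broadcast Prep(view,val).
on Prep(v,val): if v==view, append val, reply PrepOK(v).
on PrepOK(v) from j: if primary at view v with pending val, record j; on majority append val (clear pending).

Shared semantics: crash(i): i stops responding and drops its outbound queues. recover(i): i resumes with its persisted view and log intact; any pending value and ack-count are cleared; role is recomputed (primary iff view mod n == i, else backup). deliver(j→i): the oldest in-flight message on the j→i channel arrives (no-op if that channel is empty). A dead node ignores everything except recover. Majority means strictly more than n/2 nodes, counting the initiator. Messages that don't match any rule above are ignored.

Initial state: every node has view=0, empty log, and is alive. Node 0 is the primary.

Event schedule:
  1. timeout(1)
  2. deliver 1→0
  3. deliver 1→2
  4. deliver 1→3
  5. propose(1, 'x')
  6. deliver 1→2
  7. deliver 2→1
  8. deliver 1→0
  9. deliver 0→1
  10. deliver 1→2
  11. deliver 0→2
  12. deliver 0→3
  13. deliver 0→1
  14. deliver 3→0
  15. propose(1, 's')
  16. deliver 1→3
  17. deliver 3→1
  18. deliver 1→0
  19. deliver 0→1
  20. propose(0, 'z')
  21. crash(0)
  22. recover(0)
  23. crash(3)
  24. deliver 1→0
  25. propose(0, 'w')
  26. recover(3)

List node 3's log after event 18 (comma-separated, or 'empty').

1. timeout(1):  <1:prim v1 ->
2. deliver 1→0:  <0:back v1 ->
3. deliver 1→2:  <2:back v1 ->
4. deliver 1→3:  <3:back v1 ->
5. propose(1,'x'):  nop
6. deliver 1→2:  <2:back v1 x>
7. deliver 2→1:  nop
8. deliver 1→0:  <0:back v1 x>
9. deliver 0→1:  <1:prim v1 x>
10. deliver 1→2:  nop
11. deliver 0→2:  nop
12. deliver 0→3:  nop
13. deliver 0→1:  nop
14. deliver 3→0:  nop
15. propose(1,'s'):  nop
16. deliver 1→3:  <3:back v1 x>
17. deliver 3→1:  nop
18. deliver 1→0:  <0:back v1 x,s>

x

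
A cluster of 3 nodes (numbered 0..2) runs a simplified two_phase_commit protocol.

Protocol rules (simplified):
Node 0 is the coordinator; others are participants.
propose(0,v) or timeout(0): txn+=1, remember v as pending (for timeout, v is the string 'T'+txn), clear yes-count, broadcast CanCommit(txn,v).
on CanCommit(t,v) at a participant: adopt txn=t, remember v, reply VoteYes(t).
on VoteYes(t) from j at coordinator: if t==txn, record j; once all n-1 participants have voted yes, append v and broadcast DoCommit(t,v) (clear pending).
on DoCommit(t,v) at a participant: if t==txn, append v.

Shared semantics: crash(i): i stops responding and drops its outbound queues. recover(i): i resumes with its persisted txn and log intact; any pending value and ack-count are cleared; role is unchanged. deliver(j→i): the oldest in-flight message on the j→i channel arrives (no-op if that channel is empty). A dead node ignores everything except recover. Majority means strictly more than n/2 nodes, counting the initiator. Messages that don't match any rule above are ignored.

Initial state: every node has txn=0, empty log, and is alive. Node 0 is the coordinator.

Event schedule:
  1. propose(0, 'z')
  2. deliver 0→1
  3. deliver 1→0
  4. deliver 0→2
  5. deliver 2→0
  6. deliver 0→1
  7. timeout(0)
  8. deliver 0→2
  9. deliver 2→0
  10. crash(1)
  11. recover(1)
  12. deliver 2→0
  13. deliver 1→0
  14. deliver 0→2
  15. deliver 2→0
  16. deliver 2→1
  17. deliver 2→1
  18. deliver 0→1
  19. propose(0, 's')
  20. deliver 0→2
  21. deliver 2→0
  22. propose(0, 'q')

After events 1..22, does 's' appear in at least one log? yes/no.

no

after 1 — propose(0,'z'): n0:coor/t1/[-]
after 2 — deliver 0→1: n1:part/t1/[-]
after 3 — deliver 1→0: ·
after 4 — deliver 0→2: n2:part/t1/[-]
after 5 — deliver 2→0: n0:coor/t1/[z]
after 6 — deliver 0→1: n1:part/t1/[z]
after 7 — timeout(0): n0:coor/t2/[z]
after 8 — deliver 0→2: n2:part/t1/[z]
after 9 — deliver 2→0: ·
after 10 — crash(1): n1:✗part/t1/[z]
after 11 — recover(1): n1:part/t1/[z]
after 12 — deliver 2→0: ·
after 13 — deliver 1→0: ·
after 14 — deliver 0→2: n2:part/t2/[z]
after 15 — deliver 2→0: ·
after 16 — deliver 2→1: ·
after 17 — deliver 2→1: ·
after 18 — deliver 0→1: n1:part/t2/[z]
after 19 — propose(0,'s'): n0:coor/t3/[z]
after 20 — deliver 0→2: n2:part/t3/[z]
after 21 — deliver 2→0: ·
after 22 — propose(0,'q'): n0:coor/t4/[z]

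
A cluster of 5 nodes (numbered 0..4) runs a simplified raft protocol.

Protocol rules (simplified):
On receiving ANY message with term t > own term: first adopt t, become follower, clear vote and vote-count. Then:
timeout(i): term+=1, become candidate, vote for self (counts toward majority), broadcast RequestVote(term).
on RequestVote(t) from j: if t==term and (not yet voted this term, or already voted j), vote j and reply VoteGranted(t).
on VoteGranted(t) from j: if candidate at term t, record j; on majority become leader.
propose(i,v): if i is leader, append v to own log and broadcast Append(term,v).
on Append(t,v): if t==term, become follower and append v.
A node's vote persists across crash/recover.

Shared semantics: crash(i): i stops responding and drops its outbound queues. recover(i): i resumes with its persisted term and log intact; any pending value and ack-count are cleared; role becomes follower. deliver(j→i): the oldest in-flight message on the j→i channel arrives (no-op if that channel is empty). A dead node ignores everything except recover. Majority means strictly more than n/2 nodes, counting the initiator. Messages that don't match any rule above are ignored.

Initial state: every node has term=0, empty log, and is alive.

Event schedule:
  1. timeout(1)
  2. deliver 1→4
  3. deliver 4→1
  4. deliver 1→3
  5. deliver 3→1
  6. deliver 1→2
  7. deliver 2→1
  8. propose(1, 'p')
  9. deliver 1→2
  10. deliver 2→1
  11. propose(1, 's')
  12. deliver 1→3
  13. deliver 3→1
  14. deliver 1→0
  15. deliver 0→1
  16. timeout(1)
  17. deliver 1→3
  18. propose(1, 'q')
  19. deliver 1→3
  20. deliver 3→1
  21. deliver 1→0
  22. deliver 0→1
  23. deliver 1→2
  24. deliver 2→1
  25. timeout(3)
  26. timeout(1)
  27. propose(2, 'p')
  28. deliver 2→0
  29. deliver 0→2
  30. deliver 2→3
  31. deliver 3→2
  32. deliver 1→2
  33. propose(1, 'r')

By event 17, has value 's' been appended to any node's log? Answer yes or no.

yes

1. timeout(1):  <1:cand t1 ->
2. deliver 1→4:  <4:foll t1 ->
3. deliver 4→1:  nop
4. deliver 1→3:  <3:foll t1 ->
5. deliver 3→1:  <1:lead t1 ->
6. deliver 1→2:  <2:foll t1 ->
7. deliver 2→1:  nop
8. propose(1,'p'):  <1:lead t1 p>
9. deliver 1→2:  <2:foll t1 p>
10. deliver 2→1:  nop
11. propose(1,'s'):  <1:lead t1 p,s>
12. deliver 1→3:  <3:foll t1 p>
13. deliver 3→1:  nop
14. deliver 1→0:  <0:foll t1 ->
15. deliver 0→1:  nop
16. timeout(1):  <1:cand t2 p,s>
17. deliver 1→3:  <3:foll t1 p,s>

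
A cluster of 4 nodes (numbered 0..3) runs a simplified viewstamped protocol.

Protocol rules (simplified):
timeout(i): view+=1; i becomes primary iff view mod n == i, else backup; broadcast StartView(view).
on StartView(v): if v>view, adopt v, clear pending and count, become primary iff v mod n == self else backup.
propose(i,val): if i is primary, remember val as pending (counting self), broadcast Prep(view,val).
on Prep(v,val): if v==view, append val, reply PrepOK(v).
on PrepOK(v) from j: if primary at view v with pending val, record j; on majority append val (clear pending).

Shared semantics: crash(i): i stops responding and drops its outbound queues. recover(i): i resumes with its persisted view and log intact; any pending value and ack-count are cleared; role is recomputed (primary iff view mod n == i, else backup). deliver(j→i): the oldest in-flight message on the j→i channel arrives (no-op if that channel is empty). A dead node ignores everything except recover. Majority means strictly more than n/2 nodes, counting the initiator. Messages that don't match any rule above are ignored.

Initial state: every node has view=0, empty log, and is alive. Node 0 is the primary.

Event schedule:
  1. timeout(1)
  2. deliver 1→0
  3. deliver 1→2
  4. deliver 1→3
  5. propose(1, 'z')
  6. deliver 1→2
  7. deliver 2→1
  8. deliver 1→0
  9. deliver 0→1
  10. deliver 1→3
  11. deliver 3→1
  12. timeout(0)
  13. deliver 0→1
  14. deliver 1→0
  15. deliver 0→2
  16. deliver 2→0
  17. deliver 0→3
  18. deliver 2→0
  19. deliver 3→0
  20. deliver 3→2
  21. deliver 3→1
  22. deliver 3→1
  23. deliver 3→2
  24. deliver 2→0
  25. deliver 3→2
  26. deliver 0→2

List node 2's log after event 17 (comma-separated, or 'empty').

1. timeout(1):  <1:prim v1 ->
2. deliver 1→0:  <0:back v1 ->
3. deliver 1→2:  <2:back v1 ->
4. deliver 1→3:  <3:back v1 ->
5. propose(1,'z'):  nop
6. deliver 1→2:  <2:back v1 z>
7. deliver 2→1:  nop
8. deliver 1→0:  <0:back v1 z>
9. deliver 0→1:  <1:prim v1 z>
10. deliver 1→3:  <3:back v1 z>
11. deliver 3→1:  nop
12. timeout(0):  <0:back v2 z>
13. deliver 0→1:  <1:back v2 z>
14. deliver 1→0:  nop
15. deliver 0→2:  <2:prim v2 z>
16. deliver 2→0:  nop
17. deliver 0→3:  <3:back v2 z>

z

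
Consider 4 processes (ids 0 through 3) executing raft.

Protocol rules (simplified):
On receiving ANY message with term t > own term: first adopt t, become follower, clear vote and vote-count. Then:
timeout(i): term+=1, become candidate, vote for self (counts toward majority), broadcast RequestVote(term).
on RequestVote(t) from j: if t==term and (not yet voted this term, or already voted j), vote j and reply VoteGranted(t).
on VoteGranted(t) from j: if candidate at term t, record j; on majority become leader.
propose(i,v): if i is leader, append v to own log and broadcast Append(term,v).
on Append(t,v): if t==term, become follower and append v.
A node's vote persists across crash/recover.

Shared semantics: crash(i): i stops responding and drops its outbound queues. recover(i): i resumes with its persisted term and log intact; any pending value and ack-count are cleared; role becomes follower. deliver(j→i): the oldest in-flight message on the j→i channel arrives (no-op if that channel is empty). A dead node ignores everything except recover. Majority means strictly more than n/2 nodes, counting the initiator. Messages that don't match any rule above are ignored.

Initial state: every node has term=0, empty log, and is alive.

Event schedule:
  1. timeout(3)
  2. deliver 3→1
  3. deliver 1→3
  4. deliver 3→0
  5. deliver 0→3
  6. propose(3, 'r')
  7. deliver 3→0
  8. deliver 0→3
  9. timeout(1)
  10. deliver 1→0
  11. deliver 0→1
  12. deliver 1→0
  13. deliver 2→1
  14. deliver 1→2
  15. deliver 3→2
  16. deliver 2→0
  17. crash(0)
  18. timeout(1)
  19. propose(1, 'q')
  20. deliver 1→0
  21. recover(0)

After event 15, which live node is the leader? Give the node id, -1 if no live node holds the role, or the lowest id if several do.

1. timeout(3):  <3:cand t1 ->
2. deliver 3→1:  <1:foll t1 ->
3. deliver 1→3:  nop
4. deliver 3→0:  <0:foll t1 ->
5. deliver 0→3:  <3:lead t1 ->
6. propose(3,'r'):  <3:lead t1 r>
7. deliver 3→0:  <0:foll t1 r>
8. deliver 0→3:  nop
9. timeout(1):  <1:cand t2 ->
10. deliver 1→0:  <0:foll t2 r>
11. deliver 0→1:  nop
12. deliver 1→0:  nop
13. deliver 2→1:  nop
14. deliver 1→2:  <2:foll t2 ->
15. deliver 3→2:  nop

3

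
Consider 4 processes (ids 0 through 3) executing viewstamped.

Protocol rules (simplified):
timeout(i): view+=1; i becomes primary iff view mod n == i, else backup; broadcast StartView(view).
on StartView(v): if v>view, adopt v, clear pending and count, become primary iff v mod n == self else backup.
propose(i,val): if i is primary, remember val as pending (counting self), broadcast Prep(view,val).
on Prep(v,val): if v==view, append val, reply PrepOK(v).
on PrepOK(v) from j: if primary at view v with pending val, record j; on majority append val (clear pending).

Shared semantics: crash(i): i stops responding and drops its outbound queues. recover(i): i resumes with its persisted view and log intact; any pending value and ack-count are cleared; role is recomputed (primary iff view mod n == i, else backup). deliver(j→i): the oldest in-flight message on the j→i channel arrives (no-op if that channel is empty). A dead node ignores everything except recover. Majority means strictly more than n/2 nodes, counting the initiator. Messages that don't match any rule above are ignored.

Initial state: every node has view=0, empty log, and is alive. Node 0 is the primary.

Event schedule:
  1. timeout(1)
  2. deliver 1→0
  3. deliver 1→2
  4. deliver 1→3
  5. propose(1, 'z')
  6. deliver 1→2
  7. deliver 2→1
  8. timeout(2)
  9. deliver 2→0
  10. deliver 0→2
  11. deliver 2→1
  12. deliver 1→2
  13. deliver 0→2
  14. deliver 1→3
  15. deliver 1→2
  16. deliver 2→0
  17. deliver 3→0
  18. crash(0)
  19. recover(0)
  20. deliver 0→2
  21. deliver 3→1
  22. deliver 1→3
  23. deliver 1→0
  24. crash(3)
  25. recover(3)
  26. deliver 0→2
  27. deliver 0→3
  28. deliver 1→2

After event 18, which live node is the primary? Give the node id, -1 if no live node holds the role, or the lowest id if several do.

2

[1] timeout(1) → N1(prim v1 [-])
[2] deliver 1→0 → N0(back v1 [-])
[3] deliver 1→2 → N2(back v1 [-])
[4] deliver 1→3 → N3(back v1 [-])
[5] propose(1,'z') → ∅
[6] deliver 1→2 → N2(back v1 [z])
[7] deliver 2→1 → ∅
[8] timeout(2) → N2(prim v2 [z])
[9] deliver 2→0 → N0(back v2 [-])
[10] deliver 0→2 → ∅
[11] deliver 2→1 → N1(back v2 [-])
[12] deliver 1→2 → ∅
[13] deliver 0→2 → ∅
[14] deliver 1→3 → N3(back v1 [z])
[15] deliver 1→2 → ∅
[16] deliver 2→0 → ∅
[17] deliver 3→0 → ∅
[18] crash(0) → N0(✗back v2 [-])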